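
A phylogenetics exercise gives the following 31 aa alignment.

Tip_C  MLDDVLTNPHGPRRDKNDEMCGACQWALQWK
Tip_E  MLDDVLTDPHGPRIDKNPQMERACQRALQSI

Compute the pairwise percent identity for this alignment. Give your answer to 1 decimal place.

Mismatches occur at site 8 (N/D), site 14 (R/I), site 18 (D/P), site 19 (E/Q), site 21 (C/E), site 22 (G/R), site 26 (W/R), site 30 (W/S), site 31 (K/I).
22 of the 31 sites match, so the percent identity is 22/31 × 100 = 71.0%.

71.0%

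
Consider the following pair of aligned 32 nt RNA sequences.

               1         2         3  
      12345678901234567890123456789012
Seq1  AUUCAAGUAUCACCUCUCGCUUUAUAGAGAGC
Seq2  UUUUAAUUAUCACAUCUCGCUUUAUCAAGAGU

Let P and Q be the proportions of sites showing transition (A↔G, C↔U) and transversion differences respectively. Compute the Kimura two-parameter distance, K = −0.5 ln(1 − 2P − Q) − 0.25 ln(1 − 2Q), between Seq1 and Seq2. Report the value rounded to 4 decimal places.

0.2593

Differing sites — 1:A/U (Tv); 4:C/U (Ti); 7:G/U (Tv); 14:C/A (Tv); 26:A/C (Tv); 27:G/A (Ti); 32:C/U (Ti).
Of the 7 differences, 3 transitions and 4 transversions over 32 sites: P = 3/32 = 0.093750, Q = 4/32 = 0.125000.
d = −0.5·ln(0.687500) − 0.25·ln(0.750000) = −0.5·(-0.374693) − 0.25·(-0.287682) = 0.2593.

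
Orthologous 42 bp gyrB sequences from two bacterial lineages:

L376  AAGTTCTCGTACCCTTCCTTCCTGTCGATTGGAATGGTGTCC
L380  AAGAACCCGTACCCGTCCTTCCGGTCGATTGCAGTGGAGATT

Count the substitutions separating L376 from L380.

11

Mismatches occur at site 4 (T↔A), site 5 (T↔A), site 7 (T↔C), site 15 (T↔G), site 23 (T↔G), site 32 (G↔C), site 34 (A↔G), site 38 (T↔A), site 40 (T↔A), site 41 (C↔T), site 42 (C↔T).
That gives 11 mismatches out of 42 aligned sites, so the Hamming distance is 11.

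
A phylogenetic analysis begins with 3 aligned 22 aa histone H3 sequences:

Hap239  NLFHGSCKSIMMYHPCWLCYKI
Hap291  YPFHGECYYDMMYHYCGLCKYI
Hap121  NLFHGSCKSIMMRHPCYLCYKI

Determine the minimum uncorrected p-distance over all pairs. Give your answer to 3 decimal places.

Pairwise Hamming distances:
  Hap239 vs Hap291: 10
  Hap239 vs Hap121: 2
  Hap291 vs Hap121: 11
The smallest is 2 mismatches, between Hap239 and Hap121; p = 2/22 = 0.091.

0.091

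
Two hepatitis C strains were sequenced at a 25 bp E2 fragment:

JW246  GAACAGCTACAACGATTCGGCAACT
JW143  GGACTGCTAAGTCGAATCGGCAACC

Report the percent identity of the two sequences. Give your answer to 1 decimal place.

Mismatches occur at site 2 (A/G), site 5 (A/T), site 10 (C/A), site 11 (A/G), site 12 (A/T), site 16 (T/A), site 25 (T/C).
18 of the 25 sites match, so the percent identity is 18/25 × 100 = 72.0%.

72.0%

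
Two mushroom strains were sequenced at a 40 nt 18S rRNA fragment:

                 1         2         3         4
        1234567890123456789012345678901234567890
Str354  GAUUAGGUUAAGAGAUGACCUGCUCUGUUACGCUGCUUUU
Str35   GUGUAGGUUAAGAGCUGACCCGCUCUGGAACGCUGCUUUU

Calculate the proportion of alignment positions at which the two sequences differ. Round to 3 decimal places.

0.150

Differing sites — 2:A/U; 3:U/G; 15:A/C; 21:U/C; 28:U/G; 29:U/A.
There are 6 differences over 40 sites, so p = 6/40 = 0.150.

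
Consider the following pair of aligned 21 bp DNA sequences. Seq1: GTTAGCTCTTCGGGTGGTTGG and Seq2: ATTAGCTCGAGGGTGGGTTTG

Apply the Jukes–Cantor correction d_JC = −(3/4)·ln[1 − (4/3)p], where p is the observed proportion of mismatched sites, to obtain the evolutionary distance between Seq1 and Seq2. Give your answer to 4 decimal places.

0.4408

The sequences differ at positions 1 (G/A), 9 (T/G), 10 (T/A), 11 (C/G), 14 (G/T), 15 (T/G), 20 (G/T).
p = 7/21 = 0.333333.
d = −0.75 · ln(1 − (4/3)·0.333333) = −0.75 · ln(0.555556) = −0.75 · (-0.587786) = 0.4408.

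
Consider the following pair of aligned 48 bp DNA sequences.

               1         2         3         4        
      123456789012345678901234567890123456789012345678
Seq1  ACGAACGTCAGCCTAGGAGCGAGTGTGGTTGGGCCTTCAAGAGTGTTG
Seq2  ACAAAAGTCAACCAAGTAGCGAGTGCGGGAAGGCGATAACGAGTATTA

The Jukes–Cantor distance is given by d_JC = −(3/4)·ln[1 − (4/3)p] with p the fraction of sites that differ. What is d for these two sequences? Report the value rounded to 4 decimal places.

Differing sites — 3:G/A; 6:C/A; 11:G/A; 14:T/A; 17:G/T; 26:T/C; 29:T/G; 30:T/A; 31:G/A; 35:C/G; 36:T/A; 38:C/A; 40:A/C; 45:G/A; 48:G/A.
p = 15/48 = 0.312500.
d = −0.75 · ln(1 − (4/3)·0.312500) = −0.75 · ln(0.583333) = −0.75 · (-0.538997) = 0.4042.

0.4042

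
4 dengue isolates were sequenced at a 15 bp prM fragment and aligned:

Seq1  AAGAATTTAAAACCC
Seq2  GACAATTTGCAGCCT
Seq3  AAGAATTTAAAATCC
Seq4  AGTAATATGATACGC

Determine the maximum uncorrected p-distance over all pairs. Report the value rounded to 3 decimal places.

Pairwise Hamming distances:
  Seq1 vs Seq2: 6
  Seq1 vs Seq3: 1
  Seq1 vs Seq4: 6
  Seq2 vs Seq3: 7
  Seq2 vs Seq4: 9
  Seq3 vs Seq4: 7
The largest is 9 mismatches, between Seq2 and Seq4; p = 9/15 = 0.600.

0.600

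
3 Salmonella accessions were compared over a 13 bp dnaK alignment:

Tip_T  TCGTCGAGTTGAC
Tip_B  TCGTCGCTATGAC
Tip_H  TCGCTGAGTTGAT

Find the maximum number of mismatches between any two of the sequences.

6

Pairwise Hamming distances:
  Tip_T vs Tip_B: 3
  Tip_T vs Tip_H: 3
  Tip_B vs Tip_H: 6
The largest is 6, between Tip_B and Tip_H.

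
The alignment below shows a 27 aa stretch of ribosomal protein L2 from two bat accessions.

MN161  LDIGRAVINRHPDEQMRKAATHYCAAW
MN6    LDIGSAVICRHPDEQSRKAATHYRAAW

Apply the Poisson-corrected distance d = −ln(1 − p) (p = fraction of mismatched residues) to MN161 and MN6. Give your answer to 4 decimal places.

0.1603

Differing sites — 5:R/S; 9:N/C; 16:M/S; 24:C/R.
p = 4/27 = 0.148148.
d = −ln(1 − 0.148148) = −ln(0.851852) = 0.1603.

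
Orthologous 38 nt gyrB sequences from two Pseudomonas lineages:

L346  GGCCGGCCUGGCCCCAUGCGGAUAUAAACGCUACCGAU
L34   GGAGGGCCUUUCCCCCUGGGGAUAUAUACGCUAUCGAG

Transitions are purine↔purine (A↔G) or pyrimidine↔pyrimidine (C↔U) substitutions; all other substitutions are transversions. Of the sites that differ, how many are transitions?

1

The sequences differ at positions 3 (C/A, transversion), 4 (C/G, transversion), 10 (G/U, transversion), 11 (G/U, transversion), 16 (A/C, transversion), 19 (C/G, transversion), 27 (A/U, transversion), 34 (C/U, transition), 38 (U/G, transversion).
Of the 9 differences, 1 transition and 8 transversions, so the answer is 1.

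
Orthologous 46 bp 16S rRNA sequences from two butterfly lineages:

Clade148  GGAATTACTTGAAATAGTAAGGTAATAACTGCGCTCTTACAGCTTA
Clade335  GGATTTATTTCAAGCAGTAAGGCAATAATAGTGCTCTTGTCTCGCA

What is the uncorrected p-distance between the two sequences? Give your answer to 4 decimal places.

0.3261

Differing sites — 4:A/T; 8:C/T; 11:G/C; 14:A/G; 15:T/C; 23:T/C; 29:C/T; 30:T/A; 32:C/T; 39:A/G; 40:C/T; 41:A/C; 42:G/T; 44:T/G; 45:T/C.
There are 15 differences over 46 sites, so p = 15/46 = 0.3261.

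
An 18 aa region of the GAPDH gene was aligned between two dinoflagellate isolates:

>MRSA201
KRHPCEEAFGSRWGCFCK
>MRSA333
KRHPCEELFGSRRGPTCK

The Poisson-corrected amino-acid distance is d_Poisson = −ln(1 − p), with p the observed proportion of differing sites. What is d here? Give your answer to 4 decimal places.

0.2513

Differing sites — 8:A/L; 13:W/R; 15:C/P; 16:F/T.
p = 4/18 = 0.222222.
d = −ln(1 − 0.222222) = −ln(0.777778) = 0.2513.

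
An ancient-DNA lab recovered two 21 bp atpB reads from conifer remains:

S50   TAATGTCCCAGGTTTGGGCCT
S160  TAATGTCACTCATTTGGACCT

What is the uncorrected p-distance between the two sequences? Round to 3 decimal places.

0.238

Differing sites — 8:C/A; 10:A/T; 11:G/C; 12:G/A; 18:G/A.
There are 5 differences over 21 sites, so p = 5/21 = 0.238.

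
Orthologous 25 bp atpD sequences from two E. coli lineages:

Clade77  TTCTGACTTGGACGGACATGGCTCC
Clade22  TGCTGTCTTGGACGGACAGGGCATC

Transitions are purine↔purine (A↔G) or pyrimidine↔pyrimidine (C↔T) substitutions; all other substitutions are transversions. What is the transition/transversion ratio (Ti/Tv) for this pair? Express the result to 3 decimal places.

0.250

Differing sites — 2:T/G (Tv); 6:A/T (Tv); 19:T/G (Tv); 23:T/A (Tv); 24:C/T (Ti).
Of the 5 differences, 1 transition and 4 transversions, so Ti/Tv = 1/4 = 0.250.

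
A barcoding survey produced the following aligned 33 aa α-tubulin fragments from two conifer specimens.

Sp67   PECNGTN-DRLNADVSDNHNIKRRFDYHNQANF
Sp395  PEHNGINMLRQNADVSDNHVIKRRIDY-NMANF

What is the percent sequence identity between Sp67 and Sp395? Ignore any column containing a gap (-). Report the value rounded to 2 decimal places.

77.42%

Excluding the 2 gap columns leaves 31 comparable sites.
The sequences differ at positions 3 (C/H), 6 (T/I), 9 (D/L), 11 (L/Q), 20 (N/V), 25 (F/I), 30 (Q/M).
24 of the 31 comparable sites match, so the percent identity is 24/31 × 100 = 77.42%.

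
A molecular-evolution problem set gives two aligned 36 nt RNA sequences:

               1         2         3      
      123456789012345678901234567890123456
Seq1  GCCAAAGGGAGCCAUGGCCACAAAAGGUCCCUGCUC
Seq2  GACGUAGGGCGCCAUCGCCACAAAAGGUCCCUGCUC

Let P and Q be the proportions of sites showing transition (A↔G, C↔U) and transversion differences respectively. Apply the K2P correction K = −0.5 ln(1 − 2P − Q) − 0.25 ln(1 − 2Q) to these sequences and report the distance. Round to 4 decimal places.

0.1540

Mismatches occur at site 2 (C↔A, transversion), site 4 (A↔G, transition), site 5 (A↔U, transversion), site 10 (A↔C, transversion), site 16 (G↔C, transversion).
Of the 5 differences, 1 transition and 4 transversions over 36 sites: P = 1/36 = 0.027778, Q = 4/36 = 0.111111.
d = −0.5·ln(0.833333) − 0.25·ln(0.777778) = −0.5·(-0.182322) − 0.25·(-0.251314) = 0.1540.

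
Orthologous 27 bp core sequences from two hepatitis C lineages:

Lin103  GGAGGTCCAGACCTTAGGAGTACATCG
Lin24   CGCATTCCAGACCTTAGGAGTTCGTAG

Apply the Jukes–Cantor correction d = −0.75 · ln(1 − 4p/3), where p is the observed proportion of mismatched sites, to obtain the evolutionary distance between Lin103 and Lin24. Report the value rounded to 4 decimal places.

0.3181

The sequences differ at positions 1 (G/C), 3 (A/C), 4 (G/A), 5 (G/T), 22 (A/T), 24 (A/G), 26 (C/A).
p = 7/27 = 0.259259.
d = −0.75 · ln(1 − (4/3)·0.259259) = −0.75 · ln(0.654321) = −0.75 · (-0.424157) = 0.3181.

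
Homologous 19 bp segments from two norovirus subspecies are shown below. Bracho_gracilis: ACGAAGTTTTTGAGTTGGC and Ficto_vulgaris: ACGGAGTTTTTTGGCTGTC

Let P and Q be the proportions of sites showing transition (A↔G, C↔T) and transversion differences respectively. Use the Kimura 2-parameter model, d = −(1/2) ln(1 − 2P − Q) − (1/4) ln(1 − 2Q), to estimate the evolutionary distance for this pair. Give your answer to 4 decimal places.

The sequences differ at positions 4 (A/G, transition), 12 (G/T, transversion), 13 (A/G, transition), 15 (T/C, transition), 18 (G/T, transversion).
Of the 5 differences, 3 transitions and 2 transversions over 19 sites: P = 3/19 = 0.157895, Q = 2/19 = 0.105263.
d = −0.5·ln(0.578947) − 0.25·ln(0.789474) = −0.5·(-0.546544) − 0.25·(-0.236388) = 0.3324.

0.3324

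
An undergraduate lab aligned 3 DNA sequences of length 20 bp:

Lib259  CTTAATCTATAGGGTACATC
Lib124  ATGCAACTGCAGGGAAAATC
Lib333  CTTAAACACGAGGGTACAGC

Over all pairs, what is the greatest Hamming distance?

9

Pairwise Hamming distances:
  Lib259 vs Lib124: 8
  Lib259 vs Lib333: 5
  Lib124 vs Lib333: 9
The largest is 9, between Lib124 and Lib333.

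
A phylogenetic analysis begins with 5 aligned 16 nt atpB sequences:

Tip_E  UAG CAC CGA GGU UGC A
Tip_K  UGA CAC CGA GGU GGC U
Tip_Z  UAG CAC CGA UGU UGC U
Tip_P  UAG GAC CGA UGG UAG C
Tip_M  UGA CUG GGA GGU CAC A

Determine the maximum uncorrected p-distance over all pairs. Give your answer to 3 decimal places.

Pairwise Hamming distances:
  Tip_E vs Tip_K: 4
  Tip_E vs Tip_Z: 2
  Tip_E vs Tip_P: 6
  Tip_E vs Tip_M: 7
  Tip_K vs Tip_Z: 4
  Tip_K vs Tip_P: 9
  Tip_K vs Tip_M: 6
  Tip_Z vs Tip_P: 5
  Tip_Z vs Tip_M: 9
  Tip_P vs Tip_M: 11
The largest is 11 mismatches, between Tip_P and Tip_M; p = 11/16 = 0.688.

0.688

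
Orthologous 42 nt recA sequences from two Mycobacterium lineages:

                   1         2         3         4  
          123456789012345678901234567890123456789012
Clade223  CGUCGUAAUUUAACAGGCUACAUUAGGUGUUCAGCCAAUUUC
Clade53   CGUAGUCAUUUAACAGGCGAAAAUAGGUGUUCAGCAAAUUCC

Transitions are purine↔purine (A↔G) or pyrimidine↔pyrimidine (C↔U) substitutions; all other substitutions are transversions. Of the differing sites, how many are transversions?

The sequences differ at positions 4 (C/A, transversion), 7 (A/C, transversion), 19 (U/G, transversion), 21 (C/A, transversion), 23 (U/A, transversion), 36 (C/A, transversion), 41 (U/C, transition).
Of the 7 differences, 1 transition and 6 transversions, so the answer is 6.

6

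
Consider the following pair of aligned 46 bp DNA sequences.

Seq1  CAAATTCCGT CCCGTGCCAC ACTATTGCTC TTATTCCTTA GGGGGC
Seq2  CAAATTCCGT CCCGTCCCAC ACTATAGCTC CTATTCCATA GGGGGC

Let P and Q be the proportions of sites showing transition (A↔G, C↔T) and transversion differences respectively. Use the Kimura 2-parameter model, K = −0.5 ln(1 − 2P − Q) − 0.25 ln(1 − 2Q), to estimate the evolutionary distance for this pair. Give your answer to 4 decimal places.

0.0925

Mismatches occur at site 16 (G→C, transversion), site 26 (T→A, transversion), site 31 (T→C, transition), site 38 (T→A, transversion).
Of the 4 differences, 1 transition and 3 transversions over 46 sites: P = 1/46 = 0.021739, Q = 3/46 = 0.065217.
d = −0.5·ln(0.891305) − 0.25·ln(0.869566) = −0.5·(-0.115069) − 0.25·(-0.139761) = 0.0925.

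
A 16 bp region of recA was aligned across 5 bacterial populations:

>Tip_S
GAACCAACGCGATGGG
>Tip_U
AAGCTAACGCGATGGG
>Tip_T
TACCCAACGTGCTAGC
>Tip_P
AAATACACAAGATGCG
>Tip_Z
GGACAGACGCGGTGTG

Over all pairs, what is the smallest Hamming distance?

Pairwise Hamming distances:
  Tip_S vs Tip_U: 3
  Tip_S vs Tip_T: 6
  Tip_S vs Tip_P: 7
  Tip_S vs Tip_Z: 5
  Tip_U vs Tip_T: 7
  Tip_U vs Tip_P: 7
  Tip_U vs Tip_Z: 7
  Tip_T vs Tip_P: 11
  Tip_T vs Tip_Z: 10
  Tip_P vs Tip_Z: 8
The smallest is 3, between Tip_S and Tip_U.

3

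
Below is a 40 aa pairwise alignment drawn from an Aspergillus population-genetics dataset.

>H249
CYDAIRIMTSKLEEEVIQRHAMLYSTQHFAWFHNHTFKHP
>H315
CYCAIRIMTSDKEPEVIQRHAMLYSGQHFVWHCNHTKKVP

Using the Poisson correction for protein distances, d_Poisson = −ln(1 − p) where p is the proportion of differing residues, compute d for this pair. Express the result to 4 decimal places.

The sequences differ at positions 3 (D/C), 11 (K/D), 12 (L/K), 14 (E/P), 26 (T/G), 30 (A/V), 32 (F/H), 33 (H/C), 37 (F/K), 39 (H/V).
p = 10/40 = 0.250000.
d = −ln(1 − 0.250000) = −ln(0.750000) = 0.2877.

0.2877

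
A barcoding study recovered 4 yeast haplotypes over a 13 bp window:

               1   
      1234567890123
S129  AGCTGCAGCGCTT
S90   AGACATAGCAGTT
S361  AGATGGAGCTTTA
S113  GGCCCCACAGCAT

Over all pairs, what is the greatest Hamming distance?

Pairwise Hamming distances:
  S129 vs S90: 6
  S129 vs S361: 5
  S129 vs S113: 6
  S90 vs S361: 6
  S90 vs S113: 9
  S361 vs S113: 11
The largest is 11, between S361 and S113.

11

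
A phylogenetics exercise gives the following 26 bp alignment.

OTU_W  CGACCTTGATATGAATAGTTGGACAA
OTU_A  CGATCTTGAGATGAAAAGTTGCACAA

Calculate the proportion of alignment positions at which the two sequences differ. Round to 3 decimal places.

0.154

Differing sites — 4:C/T; 10:T/G; 16:T/A; 22:G/C.
There are 4 differences over 26 sites, so p = 4/26 = 0.154.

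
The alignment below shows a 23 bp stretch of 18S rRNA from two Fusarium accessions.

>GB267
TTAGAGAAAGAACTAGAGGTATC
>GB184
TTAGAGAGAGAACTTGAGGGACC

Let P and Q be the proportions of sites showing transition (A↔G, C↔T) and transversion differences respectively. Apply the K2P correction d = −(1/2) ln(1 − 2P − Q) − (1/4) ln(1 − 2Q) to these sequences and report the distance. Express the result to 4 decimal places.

Differing sites — 8:A/G (Ti); 15:A/T (Tv); 20:T/G (Tv); 22:T/C (Ti).
Of the 4 differences, 2 transitions and 2 transversions over 23 sites: P = 2/23 = 0.086957, Q = 2/23 = 0.086957.
d = −0.5·ln(0.739129) − 0.25·ln(0.826086) = −0.5·(-0.302283) − 0.25·(-0.191056) = 0.1989.

0.1989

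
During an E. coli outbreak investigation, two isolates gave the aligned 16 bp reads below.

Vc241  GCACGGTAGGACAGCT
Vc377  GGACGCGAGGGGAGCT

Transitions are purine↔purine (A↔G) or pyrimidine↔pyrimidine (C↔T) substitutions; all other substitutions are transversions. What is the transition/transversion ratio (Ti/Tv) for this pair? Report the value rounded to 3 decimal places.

0.250

Mismatches occur at site 2 (C↔G, transversion), site 6 (G↔C, transversion), site 7 (T↔G, transversion), site 11 (A↔G, transition), site 12 (C↔G, transversion).
Of the 5 differences, 1 transition and 4 transversions, so Ti/Tv = 1/4 = 0.250.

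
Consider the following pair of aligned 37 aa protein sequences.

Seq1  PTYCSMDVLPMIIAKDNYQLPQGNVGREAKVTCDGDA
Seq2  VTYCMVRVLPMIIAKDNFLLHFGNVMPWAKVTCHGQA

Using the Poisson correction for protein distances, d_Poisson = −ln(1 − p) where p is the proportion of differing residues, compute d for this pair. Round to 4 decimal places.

The sequences differ at positions 1 (P/V), 5 (S/M), 6 (M/V), 7 (D/R), 18 (Y/F), 19 (Q/L), 21 (P/H), 22 (Q/F), 26 (G/M), 27 (R/P), 28 (E/W), 34 (D/H), 36 (D/Q).
p = 13/37 = 0.351351.
d = −ln(1 − 0.351351) = −ln(0.648649) = 0.4329.

0.4329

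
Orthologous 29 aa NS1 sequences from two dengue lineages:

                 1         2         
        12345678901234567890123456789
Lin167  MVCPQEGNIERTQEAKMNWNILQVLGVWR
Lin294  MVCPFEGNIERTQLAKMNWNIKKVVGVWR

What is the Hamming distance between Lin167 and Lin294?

Differing sites — 5:Q/F; 14:E/L; 22:L/K; 23:Q/K; 25:L/V.
That gives 5 mismatches out of 29 aligned sites, so the Hamming distance is 5.

5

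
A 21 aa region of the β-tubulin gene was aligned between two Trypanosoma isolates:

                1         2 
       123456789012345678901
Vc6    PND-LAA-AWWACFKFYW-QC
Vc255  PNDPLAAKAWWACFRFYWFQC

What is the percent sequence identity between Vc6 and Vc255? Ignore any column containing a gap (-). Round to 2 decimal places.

94.44%

Excluding the 3 gap columns leaves 18 comparable sites.
The sequences differ at position 15 (K/R).
17 of the 18 comparable sites match, so the percent identity is 17/18 × 100 = 94.44%.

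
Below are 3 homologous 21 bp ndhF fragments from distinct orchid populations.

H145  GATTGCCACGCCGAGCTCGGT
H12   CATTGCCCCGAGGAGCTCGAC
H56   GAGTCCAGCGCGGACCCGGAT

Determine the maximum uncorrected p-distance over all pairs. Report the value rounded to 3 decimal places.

0.476

Pairwise Hamming distances:
  H145 vs H12: 6
  H145 vs H56: 9
  H12 vs H56: 10
The largest is 10 mismatches, between H12 and H56; p = 10/21 = 0.476.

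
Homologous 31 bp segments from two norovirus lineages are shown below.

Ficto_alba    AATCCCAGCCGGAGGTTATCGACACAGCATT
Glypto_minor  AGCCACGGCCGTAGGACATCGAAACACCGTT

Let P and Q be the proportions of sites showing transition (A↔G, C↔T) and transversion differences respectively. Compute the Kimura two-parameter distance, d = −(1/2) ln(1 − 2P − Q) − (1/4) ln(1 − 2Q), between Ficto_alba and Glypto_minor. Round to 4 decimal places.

The sequences differ at positions 2 (A/G, transition), 3 (T/C, transition), 5 (C/A, transversion), 7 (A/G, transition), 12 (G/T, transversion), 16 (T/A, transversion), 17 (T/C, transition), 23 (C/A, transversion), 27 (G/C, transversion), 29 (A/G, transition).
Of the 10 differences, 5 transitions and 5 transversions over 31 sites: P = 5/31 = 0.161290, Q = 5/31 = 0.161290.
d = −0.5·ln(0.516130) − 0.25·ln(0.677420) = −0.5·(-0.661397) − 0.25·(-0.389464) = 0.4281.

0.4281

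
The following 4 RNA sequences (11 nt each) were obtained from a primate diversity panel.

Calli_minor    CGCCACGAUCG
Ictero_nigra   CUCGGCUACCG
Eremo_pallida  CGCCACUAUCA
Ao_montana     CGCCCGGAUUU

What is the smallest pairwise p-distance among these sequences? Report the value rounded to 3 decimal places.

0.182

Pairwise Hamming distances:
  Calli_minor vs Ictero_nigra: 5
  Calli_minor vs Eremo_pallida: 2
  Calli_minor vs Ao_montana: 4
  Ictero_nigra vs Eremo_pallida: 5
  Ictero_nigra vs Ao_montana: 8
  Eremo_pallida vs Ao_montana: 5
The smallest is 2 mismatches, between Calli_minor and Eremo_pallida; p = 2/11 = 0.182.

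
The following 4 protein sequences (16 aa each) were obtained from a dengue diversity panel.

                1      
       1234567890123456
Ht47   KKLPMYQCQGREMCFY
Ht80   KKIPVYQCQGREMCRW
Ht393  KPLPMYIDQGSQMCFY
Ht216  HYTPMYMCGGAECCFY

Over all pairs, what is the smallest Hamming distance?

4

Pairwise Hamming distances:
  Ht47 vs Ht80: 4
  Ht47 vs Ht393: 5
  Ht47 vs Ht216: 7
  Ht80 vs Ht393: 9
  Ht80 vs Ht216: 10
  Ht393 vs Ht216: 9
The smallest is 4, between Ht47 and Ht80.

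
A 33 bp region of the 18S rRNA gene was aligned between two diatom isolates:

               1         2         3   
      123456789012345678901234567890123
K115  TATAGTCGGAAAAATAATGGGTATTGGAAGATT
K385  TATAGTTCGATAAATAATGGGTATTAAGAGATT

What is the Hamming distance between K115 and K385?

6

Differing sites — 7:C/T; 8:G/C; 11:A/T; 26:G/A; 27:G/A; 28:A/G.
That gives 6 mismatches out of 33 aligned sites, so the Hamming distance is 6.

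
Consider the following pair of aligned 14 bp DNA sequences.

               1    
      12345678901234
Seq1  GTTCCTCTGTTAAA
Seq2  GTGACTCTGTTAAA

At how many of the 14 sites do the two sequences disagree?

2

Differing sites — 3:T/G; 4:C/A.
That gives 2 mismatches out of 14 aligned sites, so the Hamming distance is 2.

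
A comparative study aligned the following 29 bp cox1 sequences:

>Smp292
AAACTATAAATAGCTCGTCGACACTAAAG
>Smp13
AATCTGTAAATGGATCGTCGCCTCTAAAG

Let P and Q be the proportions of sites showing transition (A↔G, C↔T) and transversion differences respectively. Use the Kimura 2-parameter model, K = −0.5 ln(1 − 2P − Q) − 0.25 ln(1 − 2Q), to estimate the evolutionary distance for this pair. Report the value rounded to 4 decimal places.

Mismatches occur at site 3 (A/T, transversion), site 6 (A/G, transition), site 12 (A/G, transition), site 14 (C/A, transversion), site 21 (A/C, transversion), site 23 (A/T, transversion).
Of the 6 differences, 2 transitions and 4 transversions over 29 sites: P = 2/29 = 0.068966, Q = 4/29 = 0.137931.
d = −0.5·ln(0.724137) − 0.25·ln(0.724138) = −0.5·(-0.322775) − 0.25·(-0.322773) = 0.2421.

0.2421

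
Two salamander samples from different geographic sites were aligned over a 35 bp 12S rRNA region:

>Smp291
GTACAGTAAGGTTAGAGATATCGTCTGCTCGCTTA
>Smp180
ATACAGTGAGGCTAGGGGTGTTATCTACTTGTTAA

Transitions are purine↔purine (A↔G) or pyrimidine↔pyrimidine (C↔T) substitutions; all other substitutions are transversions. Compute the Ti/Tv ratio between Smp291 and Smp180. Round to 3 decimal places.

The sequences differ at positions 1 (G/A, transition), 8 (A/G, transition), 12 (T/C, transition), 16 (A/G, transition), 18 (A/G, transition), 20 (A/G, transition), 22 (C/T, transition), 23 (G/A, transition), 27 (G/A, transition), 30 (C/T, transition), 32 (C/T, transition), 34 (T/A, transversion).
Of the 12 differences, 11 transitions and 1 transversion, so Ti/Tv = 11/1 = 11.000.

11.000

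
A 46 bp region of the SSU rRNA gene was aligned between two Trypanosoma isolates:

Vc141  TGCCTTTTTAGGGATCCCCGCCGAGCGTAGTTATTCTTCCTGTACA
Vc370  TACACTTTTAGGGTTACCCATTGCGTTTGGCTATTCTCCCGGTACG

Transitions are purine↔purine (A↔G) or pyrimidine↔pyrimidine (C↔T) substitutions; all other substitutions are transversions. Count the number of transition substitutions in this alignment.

10

The sequences differ at positions 2 (G/A, transition), 4 (C/A, transversion), 5 (T/C, transition), 14 (A/T, transversion), 16 (C/A, transversion), 20 (G/A, transition), 21 (C/T, transition), 22 (C/T, transition), 24 (A/C, transversion), 26 (C/T, transition), 27 (G/T, transversion), 29 (A/G, transition), 31 (T/C, transition), 38 (T/C, transition), 41 (T/G, transversion), 46 (A/G, transition).
Of the 16 differences, 10 transitions and 6 transversions, so the answer is 10.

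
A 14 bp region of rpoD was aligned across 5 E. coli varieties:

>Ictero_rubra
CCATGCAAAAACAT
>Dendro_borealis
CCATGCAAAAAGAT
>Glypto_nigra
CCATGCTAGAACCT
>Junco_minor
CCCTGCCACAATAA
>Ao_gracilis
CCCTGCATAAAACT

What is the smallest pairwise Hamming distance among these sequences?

Pairwise Hamming distances:
  Ictero_rubra vs Dendro_borealis: 1
  Ictero_rubra vs Glypto_nigra: 3
  Ictero_rubra vs Junco_minor: 5
  Ictero_rubra vs Ao_gracilis: 4
  Dendro_borealis vs Glypto_nigra: 4
  Dendro_borealis vs Junco_minor: 5
  Dendro_borealis vs Ao_gracilis: 4
  Glypto_nigra vs Junco_minor: 6
  Glypto_nigra vs Ao_gracilis: 5
  Junco_minor vs Ao_gracilis: 6
The smallest is 1, between Ictero_rubra and Dendro_borealis.

1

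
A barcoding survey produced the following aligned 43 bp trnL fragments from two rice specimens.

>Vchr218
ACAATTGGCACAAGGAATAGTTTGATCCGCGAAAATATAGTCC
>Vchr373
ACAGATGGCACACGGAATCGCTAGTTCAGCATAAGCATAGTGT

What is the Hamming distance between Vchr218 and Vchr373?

14

Differing sites — 4:A/G; 5:T/A; 13:A/C; 19:A/C; 21:T/C; 23:T/A; 25:A/T; 28:C/A; 31:G/A; 32:A/T; 35:A/G; 36:T/C; 42:C/G; 43:C/T.
That gives 14 mismatches out of 43 aligned sites, so the Hamming distance is 14.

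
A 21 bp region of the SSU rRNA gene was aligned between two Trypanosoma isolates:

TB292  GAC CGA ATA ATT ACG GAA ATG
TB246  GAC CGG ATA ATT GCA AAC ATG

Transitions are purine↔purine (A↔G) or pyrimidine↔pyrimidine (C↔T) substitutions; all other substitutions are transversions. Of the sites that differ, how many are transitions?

Differing sites — 6:A/G (Ti); 13:A/G (Ti); 15:G/A (Ti); 16:G/A (Ti); 18:A/C (Tv).
Of the 5 differences, 4 transitions and 1 transversion, so the answer is 4.

4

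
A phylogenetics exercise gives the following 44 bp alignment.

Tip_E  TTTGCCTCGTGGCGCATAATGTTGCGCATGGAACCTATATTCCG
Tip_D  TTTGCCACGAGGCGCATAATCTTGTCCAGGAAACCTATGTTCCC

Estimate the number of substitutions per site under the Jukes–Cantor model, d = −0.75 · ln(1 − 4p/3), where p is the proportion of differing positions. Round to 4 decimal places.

0.2388

Differing sites — 7:T/A; 10:T/A; 21:G/C; 25:C/T; 26:G/C; 29:T/G; 31:G/A; 39:A/G; 44:G/C.
p = 9/44 = 0.204545.
d = −0.75 · ln(1 − (4/3)·0.204545) = −0.75 · ln(0.727273) = −0.75 · (-0.318453) = 0.2388.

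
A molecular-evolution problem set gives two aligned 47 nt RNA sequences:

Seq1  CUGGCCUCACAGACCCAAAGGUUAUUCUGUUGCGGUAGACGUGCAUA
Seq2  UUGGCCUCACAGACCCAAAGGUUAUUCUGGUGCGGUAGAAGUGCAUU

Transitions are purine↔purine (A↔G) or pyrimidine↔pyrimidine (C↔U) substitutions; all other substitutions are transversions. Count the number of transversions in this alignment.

3

Mismatches occur at site 1 (C/U, transition), site 30 (U/G, transversion), site 40 (C/A, transversion), site 47 (A/U, transversion).
Of the 4 differences, 1 transition and 3 transversions, so the answer is 3.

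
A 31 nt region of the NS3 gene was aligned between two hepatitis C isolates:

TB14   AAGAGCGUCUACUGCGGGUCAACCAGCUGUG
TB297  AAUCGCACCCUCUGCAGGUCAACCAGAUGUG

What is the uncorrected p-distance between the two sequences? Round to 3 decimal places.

0.258

Differing sites — 3:G/U; 4:A/C; 7:G/A; 8:U/C; 10:U/C; 11:A/U; 16:G/A; 27:C/A.
There are 8 differences over 31 sites, so p = 8/31 = 0.258.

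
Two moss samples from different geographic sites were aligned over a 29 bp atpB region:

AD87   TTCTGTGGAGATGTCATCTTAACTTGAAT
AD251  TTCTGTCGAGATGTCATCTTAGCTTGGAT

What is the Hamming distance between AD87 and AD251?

3

Mismatches occur at site 7 (G→C), site 22 (A→G), site 27 (A→G).
That gives 3 mismatches out of 29 aligned sites, so the Hamming distance is 3.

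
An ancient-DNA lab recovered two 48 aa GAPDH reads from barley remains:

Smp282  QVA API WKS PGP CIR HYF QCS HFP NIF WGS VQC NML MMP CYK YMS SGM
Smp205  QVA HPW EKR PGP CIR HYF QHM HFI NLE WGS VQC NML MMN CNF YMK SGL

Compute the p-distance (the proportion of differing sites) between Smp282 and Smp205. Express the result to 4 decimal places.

0.2917

Differing sites — 4:A/H; 6:I/W; 7:W/E; 9:S/R; 20:C/H; 21:S/M; 24:P/I; 26:I/L; 27:F/E; 39:P/N; 41:Y/N; 42:K/F; 45:S/K; 48:M/L.
There are 14 differences over 48 sites, so p = 14/48 = 0.2917.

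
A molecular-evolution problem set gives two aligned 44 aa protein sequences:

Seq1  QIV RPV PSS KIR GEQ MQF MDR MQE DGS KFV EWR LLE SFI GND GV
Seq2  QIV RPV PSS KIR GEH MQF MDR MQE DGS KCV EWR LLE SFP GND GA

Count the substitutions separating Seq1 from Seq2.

4

Mismatches occur at site 15 (Q↔H), site 29 (F↔C), site 39 (I↔P), site 44 (V↔A).
That gives 4 mismatches out of 44 aligned sites, so the Hamming distance is 4.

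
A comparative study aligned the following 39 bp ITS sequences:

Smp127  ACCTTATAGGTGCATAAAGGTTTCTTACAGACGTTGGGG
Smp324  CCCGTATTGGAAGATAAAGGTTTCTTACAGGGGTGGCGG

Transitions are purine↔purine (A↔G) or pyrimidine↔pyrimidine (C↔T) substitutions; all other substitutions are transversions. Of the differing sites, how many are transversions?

The sequences differ at positions 1 (A/C, transversion), 4 (T/G, transversion), 8 (A/T, transversion), 11 (T/A, transversion), 12 (G/A, transition), 13 (C/G, transversion), 31 (A/G, transition), 32 (C/G, transversion), 35 (T/G, transversion), 37 (G/C, transversion).
Of the 10 differences, 2 transitions and 8 transversions, so the answer is 8.

8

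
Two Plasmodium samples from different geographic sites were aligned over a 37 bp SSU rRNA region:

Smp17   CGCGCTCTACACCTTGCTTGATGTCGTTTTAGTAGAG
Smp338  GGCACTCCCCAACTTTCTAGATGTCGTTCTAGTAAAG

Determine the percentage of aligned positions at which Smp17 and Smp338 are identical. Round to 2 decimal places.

The sequences differ at positions 1 (C/G), 4 (G/A), 8 (T/C), 9 (A/C), 12 (C/A), 16 (G/T), 19 (T/A), 29 (T/C), 35 (G/A).
28 of the 37 sites match, so the percent identity is 28/37 × 100 = 75.68%.

75.68%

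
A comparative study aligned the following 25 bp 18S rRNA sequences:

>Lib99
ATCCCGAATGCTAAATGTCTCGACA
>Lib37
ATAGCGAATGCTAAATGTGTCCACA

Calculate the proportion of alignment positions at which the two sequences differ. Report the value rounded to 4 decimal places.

0.1600

The sequences differ at positions 3 (C/A), 4 (C/G), 19 (C/G), 22 (G/C).
There are 4 differences over 25 sites, so p = 4/25 = 0.1600.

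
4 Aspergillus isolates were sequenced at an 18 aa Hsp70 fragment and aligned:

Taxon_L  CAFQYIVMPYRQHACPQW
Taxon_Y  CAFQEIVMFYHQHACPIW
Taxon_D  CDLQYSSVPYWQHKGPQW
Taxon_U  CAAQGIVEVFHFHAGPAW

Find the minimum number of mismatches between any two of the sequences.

4

Pairwise Hamming distances:
  Taxon_L vs Taxon_Y: 4
  Taxon_L vs Taxon_D: 8
  Taxon_L vs Taxon_U: 9
  Taxon_Y vs Taxon_D: 11
  Taxon_Y vs Taxon_U: 8
  Taxon_D vs Taxon_U: 12
The smallest is 4, between Taxon_L and Taxon_Y.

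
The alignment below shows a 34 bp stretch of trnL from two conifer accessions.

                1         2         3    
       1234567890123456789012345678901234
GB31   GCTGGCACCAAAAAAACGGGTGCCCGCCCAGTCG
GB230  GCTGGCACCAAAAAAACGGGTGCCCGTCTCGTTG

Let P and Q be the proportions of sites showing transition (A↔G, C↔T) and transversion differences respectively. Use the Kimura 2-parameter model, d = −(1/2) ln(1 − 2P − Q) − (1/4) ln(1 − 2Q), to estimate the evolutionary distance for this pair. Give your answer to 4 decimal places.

0.1304

Mismatches occur at site 27 (C/T, transition), site 29 (C/T, transition), site 30 (A/C, transversion), site 33 (C/T, transition).
Of the 4 differences, 3 transitions and 1 transversion over 34 sites: P = 3/34 = 0.088235, Q = 1/34 = 0.029412.
d = −0.5·ln(0.794118) − 0.25·ln(0.941176) = −0.5·(-0.230523) − 0.25·(-0.060625) = 0.1304.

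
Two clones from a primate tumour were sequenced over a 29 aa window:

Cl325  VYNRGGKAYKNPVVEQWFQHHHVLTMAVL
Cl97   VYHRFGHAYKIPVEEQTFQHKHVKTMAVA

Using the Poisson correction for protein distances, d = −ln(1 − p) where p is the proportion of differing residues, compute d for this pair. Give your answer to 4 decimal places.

Mismatches occur at site 3 (N→H), site 5 (G→F), site 7 (K→H), site 11 (N→I), site 14 (V→E), site 17 (W→T), site 21 (H→K), site 24 (L→K), site 29 (L→A).
p = 9/29 = 0.310345.
d = −ln(1 − 0.310345) = −ln(0.689655) = 0.3716.

0.3716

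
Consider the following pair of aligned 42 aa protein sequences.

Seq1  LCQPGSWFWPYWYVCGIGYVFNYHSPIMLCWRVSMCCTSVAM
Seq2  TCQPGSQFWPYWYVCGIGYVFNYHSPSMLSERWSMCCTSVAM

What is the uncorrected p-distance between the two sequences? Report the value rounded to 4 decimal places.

0.1429

Mismatches occur at site 1 (L→T), site 7 (W→Q), site 27 (I→S), site 30 (C→S), site 31 (W→E), site 33 (V→W).
There are 6 differences over 42 sites, so p = 6/42 = 0.1429.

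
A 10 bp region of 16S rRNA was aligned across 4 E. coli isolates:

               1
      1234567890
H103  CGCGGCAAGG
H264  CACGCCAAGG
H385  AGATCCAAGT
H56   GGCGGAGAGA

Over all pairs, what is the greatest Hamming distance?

Pairwise Hamming distances:
  H103 vs H264: 2
  H103 vs H385: 5
  H103 vs H56: 4
  H264 vs H385: 5
  H264 vs H56: 6
  H385 vs H56: 7
The largest is 7, between H385 and H56.

7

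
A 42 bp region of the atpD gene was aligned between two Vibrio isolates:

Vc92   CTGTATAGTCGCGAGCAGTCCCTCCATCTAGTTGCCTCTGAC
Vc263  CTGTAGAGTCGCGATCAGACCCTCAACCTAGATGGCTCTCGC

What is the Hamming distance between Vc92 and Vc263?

9

Differing sites — 6:T/G; 15:G/T; 19:T/A; 25:C/A; 27:T/C; 32:T/A; 35:C/G; 40:G/C; 41:A/G.
That gives 9 mismatches out of 42 aligned sites, so the Hamming distance is 9.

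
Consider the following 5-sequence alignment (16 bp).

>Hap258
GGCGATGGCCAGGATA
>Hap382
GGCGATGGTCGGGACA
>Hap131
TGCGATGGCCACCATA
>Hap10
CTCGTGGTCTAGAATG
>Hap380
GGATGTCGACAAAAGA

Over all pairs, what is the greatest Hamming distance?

Pairwise Hamming distances:
  Hap258 vs Hap382: 3
  Hap258 vs Hap131: 3
  Hap258 vs Hap10: 8
  Hap258 vs Hap380: 8
  Hap382 vs Hap131: 6
  Hap382 vs Hap10: 11
  Hap382 vs Hap380: 9
  Hap131 vs Hap10: 9
  Hap131 vs Hap380: 9
  Hap10 vs Hap380: 13
The largest is 13, between Hap10 and Hap380.

13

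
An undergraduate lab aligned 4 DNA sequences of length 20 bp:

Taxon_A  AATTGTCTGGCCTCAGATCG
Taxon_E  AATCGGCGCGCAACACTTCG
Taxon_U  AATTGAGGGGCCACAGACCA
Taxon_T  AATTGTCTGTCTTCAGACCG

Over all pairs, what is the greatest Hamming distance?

10

Pairwise Hamming distances:
  Taxon_A vs Taxon_E: 8
  Taxon_A vs Taxon_U: 6
  Taxon_A vs Taxon_T: 3
  Taxon_E vs Taxon_U: 9
  Taxon_E vs Taxon_T: 10
  Taxon_U vs Taxon_T: 7
The largest is 10, between Taxon_E and Taxon_T.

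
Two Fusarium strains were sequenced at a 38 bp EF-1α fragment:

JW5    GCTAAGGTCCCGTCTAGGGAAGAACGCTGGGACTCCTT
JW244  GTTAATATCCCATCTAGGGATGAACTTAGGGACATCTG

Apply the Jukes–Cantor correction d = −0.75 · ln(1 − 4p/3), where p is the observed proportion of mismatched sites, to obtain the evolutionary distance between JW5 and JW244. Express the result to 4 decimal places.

0.3658

The sequences differ at positions 2 (C/T), 6 (G/T), 7 (G/A), 12 (G/A), 21 (A/T), 26 (G/T), 27 (C/T), 28 (T/A), 34 (T/A), 35 (C/T), 38 (T/G).
p = 11/38 = 0.289474.
d = −0.75 · ln(1 − (4/3)·0.289474) = −0.75 · ln(0.614035) = −0.75 · (-0.487703) = 0.3658.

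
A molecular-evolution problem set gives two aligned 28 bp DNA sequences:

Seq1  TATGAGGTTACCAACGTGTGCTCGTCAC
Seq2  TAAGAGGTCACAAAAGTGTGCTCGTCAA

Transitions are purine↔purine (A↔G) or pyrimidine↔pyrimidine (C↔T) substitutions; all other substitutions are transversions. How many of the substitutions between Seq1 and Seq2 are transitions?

The sequences differ at positions 3 (T/A, transversion), 9 (T/C, transition), 12 (C/A, transversion), 15 (C/A, transversion), 28 (C/A, transversion).
Of the 5 differences, 1 transition and 4 transversions, so the answer is 1.

1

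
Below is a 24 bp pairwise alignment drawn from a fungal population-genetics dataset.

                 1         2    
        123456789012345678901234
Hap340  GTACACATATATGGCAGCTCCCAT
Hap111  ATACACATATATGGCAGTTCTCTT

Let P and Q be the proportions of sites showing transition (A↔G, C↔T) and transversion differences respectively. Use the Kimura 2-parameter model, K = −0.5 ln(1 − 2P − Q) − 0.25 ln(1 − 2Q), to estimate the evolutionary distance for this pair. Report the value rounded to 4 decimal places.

0.1942

The sequences differ at positions 1 (G/A, transition), 18 (C/T, transition), 21 (C/T, transition), 23 (A/T, transversion).
Of the 4 differences, 3 transitions and 1 transversion over 24 sites: P = 3/24 = 0.125000, Q = 1/24 = 0.041667.
d = −0.5·ln(0.708333) − 0.25·ln(0.916666) = −0.5·(-0.344841) − 0.25·(-0.087012) = 0.1942.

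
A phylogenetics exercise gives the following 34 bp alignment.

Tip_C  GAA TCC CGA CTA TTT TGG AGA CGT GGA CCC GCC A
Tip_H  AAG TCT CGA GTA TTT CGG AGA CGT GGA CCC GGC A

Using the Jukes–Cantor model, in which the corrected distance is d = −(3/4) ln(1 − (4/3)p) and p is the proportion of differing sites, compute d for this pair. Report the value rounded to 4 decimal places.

0.2012

Mismatches occur at site 1 (G↔A), site 3 (A↔G), site 6 (C↔T), site 10 (C↔G), site 16 (T↔C), site 32 (C↔G).
p = 6/34 = 0.176471.
d = −0.75 · ln(1 − (4/3)·0.176471) = −0.75 · ln(0.764705) = −0.75 · (-0.268265) = 0.2012.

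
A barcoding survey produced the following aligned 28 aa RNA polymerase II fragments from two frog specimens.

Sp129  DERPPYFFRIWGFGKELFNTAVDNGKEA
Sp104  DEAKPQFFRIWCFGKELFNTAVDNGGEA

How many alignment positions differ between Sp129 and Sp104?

5

Mismatches occur at site 3 (R/A), site 4 (P/K), site 6 (Y/Q), site 12 (G/C), site 26 (K/G).
That gives 5 mismatches out of 28 aligned sites, so the Hamming distance is 5.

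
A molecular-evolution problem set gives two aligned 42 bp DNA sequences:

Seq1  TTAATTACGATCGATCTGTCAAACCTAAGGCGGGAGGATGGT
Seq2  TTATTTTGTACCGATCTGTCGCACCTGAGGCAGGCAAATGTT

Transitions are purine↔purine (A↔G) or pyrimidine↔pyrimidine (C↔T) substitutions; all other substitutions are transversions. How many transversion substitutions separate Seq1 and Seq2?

The sequences differ at positions 4 (A/T, transversion), 7 (A/T, transversion), 8 (C/G, transversion), 9 (G/T, transversion), 11 (T/C, transition), 21 (A/G, transition), 22 (A/C, transversion), 27 (A/G, transition), 32 (G/A, transition), 35 (A/C, transversion), 36 (G/A, transition), 37 (G/A, transition), 41 (G/T, transversion).
Of the 13 differences, 6 transitions and 7 transversions, so the answer is 7.

7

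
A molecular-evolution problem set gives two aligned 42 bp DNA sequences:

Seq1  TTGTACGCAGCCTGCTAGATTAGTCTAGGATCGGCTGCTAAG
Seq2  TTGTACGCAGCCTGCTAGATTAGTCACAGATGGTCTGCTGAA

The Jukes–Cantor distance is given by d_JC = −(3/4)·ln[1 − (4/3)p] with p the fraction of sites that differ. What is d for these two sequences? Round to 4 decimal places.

0.1885

Mismatches occur at site 26 (T→A), site 27 (A→C), site 28 (G→A), site 32 (C→G), site 34 (G→T), site 40 (A→G), site 42 (G→A).
p = 7/42 = 0.166667.
d = −0.75 · ln(1 − (4/3)·0.166667) = −0.75 · ln(0.777777) = −0.75 · (-0.251315) = 0.1885.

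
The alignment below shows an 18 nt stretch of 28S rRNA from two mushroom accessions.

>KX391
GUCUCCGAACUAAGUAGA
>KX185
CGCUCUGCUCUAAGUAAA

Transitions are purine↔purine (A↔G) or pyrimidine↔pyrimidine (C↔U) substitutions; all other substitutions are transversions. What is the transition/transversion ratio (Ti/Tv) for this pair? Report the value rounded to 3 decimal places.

Mismatches occur at site 1 (G↔C, transversion), site 2 (U↔G, transversion), site 6 (C↔U, transition), site 8 (A↔C, transversion), site 9 (A↔U, transversion), site 17 (G↔A, transition).
Of the 6 differences, 2 transitions and 4 transversions, so Ti/Tv = 2/4 = 0.500.

0.500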